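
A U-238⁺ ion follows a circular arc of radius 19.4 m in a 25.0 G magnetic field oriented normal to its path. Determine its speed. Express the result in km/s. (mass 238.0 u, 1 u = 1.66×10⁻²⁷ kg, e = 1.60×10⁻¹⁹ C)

From qvB = mv²/r, v = qBr/m.
v = (1×1.60×10^-19)(2.50×10^-3)(19.4) / (3.95×10^-25) = 1.96×10^4 m/s.

v ≈ 19.6 km/s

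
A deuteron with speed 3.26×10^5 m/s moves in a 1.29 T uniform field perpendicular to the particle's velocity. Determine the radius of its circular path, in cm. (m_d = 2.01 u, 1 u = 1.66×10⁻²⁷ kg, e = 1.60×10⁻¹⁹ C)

The magnetic force provides the centripetal force: qvB = mv²/r, so r = mv/(qB).
r = (3.34×10^-27 kg)(3.26×10^5 m/s) / [(1×1.60×10^-19 C)(1.29 T)] = 5.27×10^-3 m.

r ≈ 0.527 cm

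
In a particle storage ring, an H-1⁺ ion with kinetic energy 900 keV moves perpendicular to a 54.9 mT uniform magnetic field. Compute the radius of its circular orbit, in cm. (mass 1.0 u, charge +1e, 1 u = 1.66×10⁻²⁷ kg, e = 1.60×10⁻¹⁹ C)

r ≈ 249 cm

Convert the energy: K = 900 keV = 1.44×10^-13 J.
v = √(2K/m) = √(2·1.44×10^-13/1.66×10^-27) = 1.32×10^7 m/s.
r = mv/(qB) = (1.66×10^-27)(1.32×10^7) / [(1×1.60×10^-19)(0.0549)] = 2.49 m.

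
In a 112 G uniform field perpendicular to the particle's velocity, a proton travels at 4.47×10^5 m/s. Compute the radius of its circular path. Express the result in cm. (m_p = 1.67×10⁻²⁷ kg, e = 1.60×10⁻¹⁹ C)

r ≈ 41.7 cm

The magnetic force provides the centripetal force: qvB = mv²/r, so r = mv/(qB).
r = (1.67×10^-27 kg)(4.47×10^5 m/s) / [(1×1.60×10^-19 C)(0.0112 T)] = 0.417 m.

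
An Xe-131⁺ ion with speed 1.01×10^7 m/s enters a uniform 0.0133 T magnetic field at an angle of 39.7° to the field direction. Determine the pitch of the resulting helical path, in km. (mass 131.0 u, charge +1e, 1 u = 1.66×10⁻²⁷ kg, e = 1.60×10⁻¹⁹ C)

pitch ≈ 4.99 km

The velocity component along B is v∥ = v cos39.7° = 7.77×10^6 m/s.
The cyclotron period T = 2πm/(qB) = 6.42×10^-4 s is set by m, q, B alone.
Pitch = v∥·T = (7.77×10^6)(6.42×10^-4) = 4990 m.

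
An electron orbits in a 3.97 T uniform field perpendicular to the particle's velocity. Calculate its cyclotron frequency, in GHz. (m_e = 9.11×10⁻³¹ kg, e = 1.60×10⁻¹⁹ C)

f = qB/(2πm) = (1×1.60×10^-19)(3.97) / [2π(9.11×10^-31)] = 1.11×10^11 Hz.

f ≈ 111 GHz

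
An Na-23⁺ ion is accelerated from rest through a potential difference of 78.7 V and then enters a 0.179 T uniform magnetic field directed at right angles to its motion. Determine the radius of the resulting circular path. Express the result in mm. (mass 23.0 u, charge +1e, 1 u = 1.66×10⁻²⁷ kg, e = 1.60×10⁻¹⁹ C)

r ≈ 34.2 mm

The kinetic energy gained is K = qV = (1×1.60×10^-19)(78.7) = 1.26×10^-17 J.
v = √(2K/m) = 2.57×10^4 m/s.
r = mv/(qB) = (3.82×10^-26)(2.57×10^4) / [(1×1.60×10^-19)(0.179)] = 0.0342 m.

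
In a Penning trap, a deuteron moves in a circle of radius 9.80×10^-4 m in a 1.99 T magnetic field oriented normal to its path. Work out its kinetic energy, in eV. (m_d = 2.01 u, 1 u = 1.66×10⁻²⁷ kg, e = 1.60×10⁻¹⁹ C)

v = qBr/m = (1×1.60×10^-19)(1.99)(9.80×10^-4) / (3.34×10^-27) = 9.35×10^4 m/s.
K = ½mv² = 0.5·(3.34×10^-27)·(9.35×10^4)² = 1.46×10^-17 J = 91.2 eV.

K ≈ 91.2 eV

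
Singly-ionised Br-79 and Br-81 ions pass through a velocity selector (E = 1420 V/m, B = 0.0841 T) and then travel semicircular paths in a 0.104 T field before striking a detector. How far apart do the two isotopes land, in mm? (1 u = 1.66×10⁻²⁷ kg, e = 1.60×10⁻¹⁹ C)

Both emerge at v = E/B₁ = 1.69×10^4 m/s.
r = mv/(qB₂), so r₁ = 0.13307 m and r₂ = 0.13644 m, giving Δr = 3.37×10^-3 m.
After a semicircle each ion lands a diameter 2r from the entry slit, so the separation is 2Δr = 6.74×10^-3 m.

Δd ≈ 6.74 mm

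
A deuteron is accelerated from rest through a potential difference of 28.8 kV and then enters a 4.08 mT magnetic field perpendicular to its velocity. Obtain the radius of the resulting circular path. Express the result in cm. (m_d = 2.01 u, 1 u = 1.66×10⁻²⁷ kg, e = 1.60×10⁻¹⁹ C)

The kinetic energy gained is K = qV = (1×1.60×10^-19)(2.88×10^4) = 4.61×10^-15 J.
v = √(2K/m) = 1.66×10^6 m/s.
r = mv/(qB) = (3.34×10^-27)(1.66×10^6) / [(1×1.60×10^-19)(4.08×10^-3)] = 8.49 m.

r ≈ 849 cm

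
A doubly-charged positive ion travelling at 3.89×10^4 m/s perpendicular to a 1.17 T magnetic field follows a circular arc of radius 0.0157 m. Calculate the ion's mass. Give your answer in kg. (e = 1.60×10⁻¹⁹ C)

qvB = mv²/r ⇒ m = qBr/v.
m = (2×1.60×10^-19)(1.17)(0.0157) / (3.89×10^4) = 1.51×10^-25 kg.

m ≈ 1.51×10^-25 kg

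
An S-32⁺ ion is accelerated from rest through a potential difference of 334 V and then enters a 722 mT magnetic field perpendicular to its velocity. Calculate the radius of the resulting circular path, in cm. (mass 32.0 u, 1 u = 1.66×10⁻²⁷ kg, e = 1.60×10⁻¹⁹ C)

The kinetic energy gained is K = qV = (1×1.60×10^-19)(334) = 5.34×10^-17 J.
v = √(2K/m) = 4.49×10^4 m/s.
r = mv/(qB) = (5.31×10^-26)(4.49×10^4) / [(1×1.60×10^-19)(0.722)] = 0.0206 m.

r ≈ 2.06 cm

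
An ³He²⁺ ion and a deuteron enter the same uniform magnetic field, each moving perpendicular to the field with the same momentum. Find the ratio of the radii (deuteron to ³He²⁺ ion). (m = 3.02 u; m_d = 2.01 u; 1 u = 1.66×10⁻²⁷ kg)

ratio ≈ 2.00

r = p/(qB) ⇒ at equal p, r ∝ 1/q.
r_{deuteron}/r_{³He²⁺ ion} = 2.00.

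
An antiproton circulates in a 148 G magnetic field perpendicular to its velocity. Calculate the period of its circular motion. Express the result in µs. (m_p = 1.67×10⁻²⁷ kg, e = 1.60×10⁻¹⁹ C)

The cyclotron period is independent of speed: T = 2πm/(qB).
T = 2π(1.67×10^-27) / [(1×1.60×10^-19)(0.0148)] = 4.43×10^-6 s.

T ≈ 4.43 µs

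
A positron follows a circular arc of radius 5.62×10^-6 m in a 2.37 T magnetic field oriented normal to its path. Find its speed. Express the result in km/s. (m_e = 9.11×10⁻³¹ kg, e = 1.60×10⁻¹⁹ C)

From qvB = mv²/r, v = qBr/m.
v = (1×1.60×10^-19)(2.37)(5.62×10^-6) / (9.11×10^-31) = 2.34×10^6 m/s.

v ≈ 2340 km/s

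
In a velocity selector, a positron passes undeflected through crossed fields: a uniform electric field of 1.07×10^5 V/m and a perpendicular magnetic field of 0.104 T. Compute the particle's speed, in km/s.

For zero net force, qE = qvB, so v = E/B.
v = (1.07×10^5) / (0.104) = 1.03×10^6 m/s.

v ≈ 1030 km/s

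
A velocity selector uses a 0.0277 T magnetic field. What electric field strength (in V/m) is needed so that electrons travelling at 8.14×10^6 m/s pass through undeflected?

qE = qvB ⇒ E = vB = (8.14×10^6)(0.0277) = 2.25×10^5 V/m.

E ≈ 2.25×10^5 V/m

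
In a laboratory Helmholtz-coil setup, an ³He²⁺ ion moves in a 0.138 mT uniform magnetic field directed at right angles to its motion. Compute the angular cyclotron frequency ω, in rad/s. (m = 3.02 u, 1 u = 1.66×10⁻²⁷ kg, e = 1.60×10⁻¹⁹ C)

ω ≈ 8810 rad/s

ω = qB/m = (2×1.60×10^-19)(1.38×10^-4) / (5.01×10^-27) = 8810 rad/s.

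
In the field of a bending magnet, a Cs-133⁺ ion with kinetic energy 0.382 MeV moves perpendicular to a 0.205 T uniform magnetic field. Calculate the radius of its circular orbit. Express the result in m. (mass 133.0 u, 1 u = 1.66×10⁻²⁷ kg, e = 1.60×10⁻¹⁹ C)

r ≈ 5.01 m

Convert the energy: K = 0.382 MeV = 6.11×10^-14 J.
v = √(2K/m) = √(2·6.11×10^-14/2.21×10^-25) = 7.44×10^5 m/s.
r = mv/(qB) = (2.21×10^-25)(7.44×10^5) / [(1×1.60×10^-19)(0.205)] = 5.01 m.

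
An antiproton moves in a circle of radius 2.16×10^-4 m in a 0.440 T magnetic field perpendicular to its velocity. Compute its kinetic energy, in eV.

v = qBr/m = (1×1.60×10^-19)(0.440)(2.16×10^-4) / (1.67×10^-27) = 9110 m/s.
K = ½mv² = 0.5·(1.67×10^-27)·(9110)² = 6.92×10^-20 J = 0.433 eV.

K ≈ 0.433 eV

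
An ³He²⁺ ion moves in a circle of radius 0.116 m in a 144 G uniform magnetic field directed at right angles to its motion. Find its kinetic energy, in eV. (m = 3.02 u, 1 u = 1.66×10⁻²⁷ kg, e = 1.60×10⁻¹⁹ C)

v = qBr/m = (2×1.60×10^-19)(0.0144)(0.116) / (5.01×10^-27) = 1.07×10^5 m/s.
K = ½mv² = 0.5·(5.01×10^-27)·(1.07×10^5)² = 2.85×10^-17 J = 178 eV.

K ≈ 178 eV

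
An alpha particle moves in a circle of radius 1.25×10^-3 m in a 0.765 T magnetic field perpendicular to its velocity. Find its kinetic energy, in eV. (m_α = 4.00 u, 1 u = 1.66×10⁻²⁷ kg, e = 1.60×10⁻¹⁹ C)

K ≈ 44.1 eV

v = qBr/m = (2×1.60×10^-19)(0.765)(1.25×10^-3) / (6.64×10^-27) = 4.61×10^4 m/s.
K = ½mv² = 0.5·(6.64×10^-27)·(4.61×10^4)² = 7.05×10^-18 J = 44.1 eV.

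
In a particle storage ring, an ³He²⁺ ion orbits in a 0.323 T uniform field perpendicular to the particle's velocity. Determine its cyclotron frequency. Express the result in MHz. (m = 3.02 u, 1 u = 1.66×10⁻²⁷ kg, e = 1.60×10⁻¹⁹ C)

f ≈ 3.28 MHz

f = qB/(2πm) = (2×1.60×10^-19)(0.323) / [2π(5.01×10^-27)] = 3.28×10^6 Hz.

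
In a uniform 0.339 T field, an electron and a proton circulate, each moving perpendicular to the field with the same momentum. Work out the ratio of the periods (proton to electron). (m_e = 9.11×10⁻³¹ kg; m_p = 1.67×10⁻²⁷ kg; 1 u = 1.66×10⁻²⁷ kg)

T = 2πm/(qB) is independent of speed, so T₂/T₁ = (m₂/q₂)/(m₁/q₁).
T_{proton}/T_{electron} = (1.67×10^-27/1e) / (9.11×10^-31/1e) = 1830.

ratio ≈ 1830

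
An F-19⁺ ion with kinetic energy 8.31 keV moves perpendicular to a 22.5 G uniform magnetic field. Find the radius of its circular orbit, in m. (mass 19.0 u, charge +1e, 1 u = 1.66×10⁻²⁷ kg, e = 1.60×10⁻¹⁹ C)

Convert the energy: K = 8.31 keV = 1.33×10^-15 J.
v = √(2K/m) = √(2·1.33×10^-15/3.15×10^-26) = 2.90×10^5 m/s.
r = mv/(qB) = (3.15×10^-26)(2.90×10^5) / [(1×1.60×10^-19)(2.25×10^-3)] = 25.4 m.

r ≈ 25.4 m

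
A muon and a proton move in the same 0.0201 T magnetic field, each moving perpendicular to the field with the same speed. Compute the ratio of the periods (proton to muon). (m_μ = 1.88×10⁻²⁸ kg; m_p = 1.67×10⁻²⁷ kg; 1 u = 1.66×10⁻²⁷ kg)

ratio ≈ 8.88

T = 2πm/(qB) is independent of speed, so T₂/T₁ = (m₂/q₂)/(m₁/q₁).
T_{proton}/T_{muon} = (1.67×10^-27/1e) / (1.88×10^-28/1e) = 8.88.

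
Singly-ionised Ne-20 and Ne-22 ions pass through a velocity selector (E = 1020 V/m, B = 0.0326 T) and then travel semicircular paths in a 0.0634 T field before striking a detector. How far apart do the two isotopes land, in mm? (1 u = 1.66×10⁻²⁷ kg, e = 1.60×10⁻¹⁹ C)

Δd ≈ 20.5 mm

Both emerge at v = E/B₁ = 3.13×10^4 m/s.
r = mv/(qB₂), so r₁ = 0.1024 m and r₂ = 0.1126 m, giving Δr = 0.0102 m.
After a semicircle each ion lands a diameter 2r from the entry slit, so the separation is 2Δr = 0.0205 m.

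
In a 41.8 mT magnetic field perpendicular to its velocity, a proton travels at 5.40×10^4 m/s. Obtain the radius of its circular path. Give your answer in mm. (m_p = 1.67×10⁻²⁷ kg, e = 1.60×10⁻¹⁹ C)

r ≈ 13.5 mm

The magnetic force provides the centripetal force: qvB = mv²/r, so r = mv/(qB).
r = (1.67×10^-27 kg)(5.40×10^4 m/s) / [(1×1.60×10^-19 C)(0.0418 T)] = 0.0135 m.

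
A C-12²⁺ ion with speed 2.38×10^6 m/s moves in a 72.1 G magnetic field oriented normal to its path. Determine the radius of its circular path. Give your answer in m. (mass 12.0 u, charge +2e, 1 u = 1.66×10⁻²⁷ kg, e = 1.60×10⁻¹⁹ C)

r ≈ 20.5 m

The magnetic force provides the centripetal force: qvB = mv²/r, so r = mv/(qB).
r = (1.99×10^-26 kg)(2.38×10^6 m/s) / [(2×1.60×10^-19 C)(7.21×10^-3 T)] = 20.5 m.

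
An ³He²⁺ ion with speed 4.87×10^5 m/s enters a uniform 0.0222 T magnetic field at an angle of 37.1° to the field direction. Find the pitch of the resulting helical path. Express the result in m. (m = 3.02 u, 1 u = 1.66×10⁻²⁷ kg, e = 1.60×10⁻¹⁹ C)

The velocity component along B is v∥ = v cos37.1° = 3.88×10^5 m/s.
The cyclotron period T = 2πm/(qB) = 4.43×10^-6 s is set by m, q, B alone.
Pitch = v∥·T = (3.88×10^5)(4.43×10^-6) = 1.72 m.

pitch ≈ 1.72 m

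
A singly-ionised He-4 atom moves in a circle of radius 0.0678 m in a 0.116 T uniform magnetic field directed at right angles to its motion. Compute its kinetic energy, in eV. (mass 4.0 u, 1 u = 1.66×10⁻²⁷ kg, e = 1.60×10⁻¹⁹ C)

v = qBr/m = (1×1.60×10^-19)(0.116)(0.0678) / (6.64×10^-27) = 1.90×10^5 m/s.
K = ½mv² = 0.5·(6.64×10^-27)·(1.90×10^5)² = 1.19×10^-16 J = 745 eV.

K ≈ 745 eV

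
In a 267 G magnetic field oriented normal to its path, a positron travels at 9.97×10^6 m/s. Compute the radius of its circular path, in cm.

r ≈ 0.213 cm

The magnetic force provides the centripetal force: qvB = mv²/r, so r = mv/(qB).
r = (9.11×10^-31 kg)(9.97×10^6 m/s) / [(1×1.60×10^-19 C)(0.0267 T)] = 2.13×10^-3 m.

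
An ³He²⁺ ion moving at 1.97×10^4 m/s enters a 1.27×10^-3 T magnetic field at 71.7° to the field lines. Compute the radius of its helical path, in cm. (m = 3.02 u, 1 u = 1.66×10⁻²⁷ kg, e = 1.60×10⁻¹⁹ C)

Only the perpendicular component v⊥ = v sin71.7° = 1.87×10^4 m/s is bent by the field.
r = m v⊥ /(qB) = (5.01×10^-27)(1.87×10^4) / [(2×1.60×10^-19)(1.27×10^-3)] = 0.231 m.

r ≈ 23.1 cm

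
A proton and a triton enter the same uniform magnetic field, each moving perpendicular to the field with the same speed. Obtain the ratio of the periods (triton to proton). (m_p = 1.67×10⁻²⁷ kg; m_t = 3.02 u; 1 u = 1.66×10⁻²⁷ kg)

T = 2πm/(qB) is independent of speed, so T₂/T₁ = (m₂/q₂)/(m₁/q₁).
T_{triton}/T_{proton} = (5.01×10^-27/1e) / (1.67×10^-27/1e) = 3.00.

ratio ≈ 3.00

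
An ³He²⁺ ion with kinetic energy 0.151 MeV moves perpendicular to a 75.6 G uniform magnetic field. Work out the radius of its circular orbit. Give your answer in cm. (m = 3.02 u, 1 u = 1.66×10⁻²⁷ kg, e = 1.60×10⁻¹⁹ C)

Convert the energy: K = 0.151 MeV = 2.42×10^-14 J.
v = √(2K/m) = √(2·2.42×10^-14/5.01×10^-27) = 3.10×10^6 m/s.
r = mv/(qB) = (5.01×10^-27)(3.10×10^6) / [(2×1.60×10^-19)(7.56×10^-3)] = 6.43 m.

r ≈ 643 cm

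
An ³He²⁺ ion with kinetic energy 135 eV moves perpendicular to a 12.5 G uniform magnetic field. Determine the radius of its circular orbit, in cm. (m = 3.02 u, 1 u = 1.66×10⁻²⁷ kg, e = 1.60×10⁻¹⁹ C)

r ≈ 116 cm

Convert the energy: K = 135 eV = 2.16×10^-17 J.
v = √(2K/m) = √(2·2.16×10^-17/5.01×10^-27) = 9.28×10^4 m/s.
r = mv/(qB) = (5.01×10^-27)(9.28×10^4) / [(2×1.60×10^-19)(1.25×10^-3)] = 1.16 m.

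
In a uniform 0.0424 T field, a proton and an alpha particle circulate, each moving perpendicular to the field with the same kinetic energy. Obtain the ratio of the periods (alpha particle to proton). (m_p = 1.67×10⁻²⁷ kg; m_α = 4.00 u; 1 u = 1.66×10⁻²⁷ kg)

ratio ≈ 1.99

T = 2πm/(qB) is independent of speed, so T₂/T₁ = (m₂/q₂)/(m₁/q₁).
T_{alpha particle}/T_{proton} = (6.64×10^-27/2e) / (1.67×10^-27/1e) = 1.99.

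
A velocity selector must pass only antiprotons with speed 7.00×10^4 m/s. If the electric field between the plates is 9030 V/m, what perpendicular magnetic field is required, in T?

qE = qvB ⇒ B = E/v = (9030) / (7.00×10^4) = 0.129 T.

B ≈ 0.129 T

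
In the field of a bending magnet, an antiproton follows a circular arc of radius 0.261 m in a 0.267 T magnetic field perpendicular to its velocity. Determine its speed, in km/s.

v ≈ 6680 km/s

From qvB = mv²/r, v = qBr/m.
v = (1×1.60×10^-19)(0.267)(0.261) / (1.67×10^-27) = 6.68×10^6 m/s.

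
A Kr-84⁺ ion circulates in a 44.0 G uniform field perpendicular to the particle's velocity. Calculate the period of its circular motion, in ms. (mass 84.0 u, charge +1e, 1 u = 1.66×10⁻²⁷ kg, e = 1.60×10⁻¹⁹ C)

T ≈ 1.24 ms

The cyclotron period is independent of speed: T = 2πm/(qB).
T = 2π(1.39×10^-25) / [(1×1.60×10^-19)(4.40×10^-3)] = 1.24×10^-3 s.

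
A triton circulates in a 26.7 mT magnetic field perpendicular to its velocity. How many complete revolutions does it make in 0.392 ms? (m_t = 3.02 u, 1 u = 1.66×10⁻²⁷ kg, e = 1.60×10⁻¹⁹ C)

N = 53

T = 2πm/(qB) = 2π(5.0132×10^-27) / [(1×1.60×10^-19)(0.0267)] = 7.3733×10^-6 s.
N = t/T = 3.92×10^-4 / 7.3733×10^-6 ≈ 53.16, so 53 complete revolutions.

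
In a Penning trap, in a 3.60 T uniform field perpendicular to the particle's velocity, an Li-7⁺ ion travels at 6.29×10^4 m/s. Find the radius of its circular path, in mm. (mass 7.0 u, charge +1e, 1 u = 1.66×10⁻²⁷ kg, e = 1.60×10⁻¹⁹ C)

The magnetic force provides the centripetal force: qvB = mv²/r, so r = mv/(qB).
r = (1.16×10^-26 kg)(6.29×10^4 m/s) / [(1×1.60×10^-19 C)(3.60 T)] = 1.27×10^-3 m.

r ≈ 1.27 mm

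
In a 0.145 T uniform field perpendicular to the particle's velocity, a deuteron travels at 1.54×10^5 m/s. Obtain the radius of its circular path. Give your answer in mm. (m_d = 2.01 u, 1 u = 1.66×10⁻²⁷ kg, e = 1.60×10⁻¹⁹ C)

The magnetic force provides the centripetal force: qvB = mv²/r, so r = mv/(qB).
r = (3.34×10^-27 kg)(1.54×10^5 m/s) / [(1×1.60×10^-19 C)(0.145 T)] = 0.0221 m.

r ≈ 22.1 mm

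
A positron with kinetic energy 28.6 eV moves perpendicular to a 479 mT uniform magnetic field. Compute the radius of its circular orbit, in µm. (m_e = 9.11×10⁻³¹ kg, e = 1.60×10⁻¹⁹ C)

r ≈ 37.7 µm

Convert the energy: K = 28.6 eV = 4.58×10^-18 J.
v = √(2K/m) = √(2·4.58×10^-18/9.11×10^-31) = 3.17×10^6 m/s.
r = mv/(qB) = (9.11×10^-31)(3.17×10^6) / [(1×1.60×10^-19)(0.479)] = 3.77×10^-5 m.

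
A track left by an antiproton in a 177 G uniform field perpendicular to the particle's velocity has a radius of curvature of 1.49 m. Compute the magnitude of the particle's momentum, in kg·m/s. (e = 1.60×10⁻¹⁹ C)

p ≈ 4.22×10^-21 kg·m/s

Since qvB = mv²/r, the momentum p = mv = qBr.
p = (1×1.60×10^-19)(0.0177)(1.49) = 4.22×10^-21 kg·m/s.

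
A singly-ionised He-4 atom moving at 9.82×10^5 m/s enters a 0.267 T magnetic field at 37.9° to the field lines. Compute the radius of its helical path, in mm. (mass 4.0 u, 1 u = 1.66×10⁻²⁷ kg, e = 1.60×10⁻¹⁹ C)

r ≈ 93.8 mm

Only the perpendicular component v⊥ = v sin37.9° = 6.03×10^5 m/s is bent by the field.
r = m v⊥ /(qB) = (6.64×10^-27)(6.03×10^5) / [(1×1.60×10^-19)(0.267)] = 0.0938 m.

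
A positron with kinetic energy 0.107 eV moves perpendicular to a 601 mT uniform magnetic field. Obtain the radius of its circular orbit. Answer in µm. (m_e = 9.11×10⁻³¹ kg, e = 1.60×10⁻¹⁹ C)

r ≈ 1.84 µm

Convert the energy: K = 0.107 eV = 1.71×10^-20 J.
v = √(2K/m) = √(2·1.71×10^-20/9.11×10^-31) = 1.94×10^5 m/s.
r = mv/(qB) = (9.11×10^-31)(1.94×10^5) / [(1×1.60×10^-19)(0.601)] = 1.84×10^-6 m.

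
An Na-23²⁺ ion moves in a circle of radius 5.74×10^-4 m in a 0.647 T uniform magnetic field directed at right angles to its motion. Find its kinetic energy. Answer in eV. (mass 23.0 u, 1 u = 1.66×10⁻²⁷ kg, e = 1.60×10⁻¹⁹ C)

K ≈ 1.16 eV

v = qBr/m = (2×1.60×10^-19)(0.647)(5.74×10^-4) / (3.82×10^-26) = 3110 m/s.
K = ½mv² = 0.5·(3.82×10^-26)·(3110)² = 1.85×10^-19 J = 1.16 eV.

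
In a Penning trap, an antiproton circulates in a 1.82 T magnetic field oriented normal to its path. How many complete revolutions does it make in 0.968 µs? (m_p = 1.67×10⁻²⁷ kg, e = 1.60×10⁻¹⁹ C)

N = 26

T = 2πm/(qB) = 2π(1.67×10^-27) / [(1×1.60×10^-19)(1.82)] = 3.6033×10^-8 s.
N = t/T = 9.68×10^-7 / 3.6033×10^-8 ≈ 26.86, so 26 complete revolutions.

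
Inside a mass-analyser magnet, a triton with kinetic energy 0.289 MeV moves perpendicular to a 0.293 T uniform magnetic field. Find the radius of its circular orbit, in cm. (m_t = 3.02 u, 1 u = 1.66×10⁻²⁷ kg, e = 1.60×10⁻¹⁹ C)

r ≈ 45.9 cm

Convert the energy: K = 0.289 MeV = 4.62×10^-14 J.
v = √(2K/m) = √(2·4.62×10^-14/5.01×10^-27) = 4.30×10^6 m/s.
r = mv/(qB) = (5.01×10^-27)(4.30×10^6) / [(1×1.60×10^-19)(0.293)] = 0.459 m.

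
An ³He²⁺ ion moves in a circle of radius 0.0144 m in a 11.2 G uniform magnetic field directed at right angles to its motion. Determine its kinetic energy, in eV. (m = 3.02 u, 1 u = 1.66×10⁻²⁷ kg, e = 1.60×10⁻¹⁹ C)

K ≈ 0.0166 eV

v = qBr/m = (2×1.60×10^-19)(1.12×10^-3)(0.0144) / (5.01×10^-27) = 1030 m/s.
K = ½mv² = 0.5·(5.01×10^-27)·(1030)² = 2.66×10^-21 J = 0.0166 eV.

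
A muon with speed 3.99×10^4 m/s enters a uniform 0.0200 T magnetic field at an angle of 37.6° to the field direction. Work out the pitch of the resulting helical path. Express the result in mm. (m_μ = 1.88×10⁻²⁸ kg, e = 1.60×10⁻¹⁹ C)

The velocity component along B is v∥ = v cos37.6° = 3.16×10^4 m/s.
The cyclotron period T = 2πm/(qB) = 3.69×10^-7 s is set by m, q, B alone.
Pitch = v∥·T = (3.16×10^4)(3.69×10^-7) = 0.0117 m.

pitch ≈ 11.7 mm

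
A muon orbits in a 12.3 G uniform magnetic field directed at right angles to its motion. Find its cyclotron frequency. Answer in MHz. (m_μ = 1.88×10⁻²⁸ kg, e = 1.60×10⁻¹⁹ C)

f ≈ 0.167 MHz

f = qB/(2πm) = (1×1.60×10^-19)(1.23×10^-3) / [2π(1.88×10^-28)] = 1.67×10^5 Hz.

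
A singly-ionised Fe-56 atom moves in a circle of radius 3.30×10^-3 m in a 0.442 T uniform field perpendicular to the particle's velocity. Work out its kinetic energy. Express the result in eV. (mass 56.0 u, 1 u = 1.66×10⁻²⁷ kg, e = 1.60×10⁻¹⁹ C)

v = qBr/m = (1×1.60×10^-19)(0.442)(3.30×10^-3) / (9.30×10^-26) = 2510 m/s.
K = ½mv² = 0.5·(9.30×10^-26)·(2510)² = 2.93×10^-19 J = 1.83 eV.

K ≈ 1.83 eV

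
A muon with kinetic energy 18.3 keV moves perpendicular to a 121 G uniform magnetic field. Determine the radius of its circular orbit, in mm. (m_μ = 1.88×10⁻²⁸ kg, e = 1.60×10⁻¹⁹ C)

r ≈ 542 mm

Convert the energy: K = 18.3 keV = 2.93×10^-15 J.
v = √(2K/m) = √(2·2.93×10^-15/1.88×10^-28) = 5.58×10^6 m/s.
r = mv/(qB) = (1.88×10^-28)(5.58×10^6) / [(1×1.60×10^-19)(0.0121)] = 0.542 m.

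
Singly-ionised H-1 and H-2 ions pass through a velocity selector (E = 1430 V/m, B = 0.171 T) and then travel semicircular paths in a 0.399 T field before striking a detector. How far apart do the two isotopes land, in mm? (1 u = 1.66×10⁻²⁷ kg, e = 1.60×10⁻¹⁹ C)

Both emerge at v = E/B₁ = 8360 m/s.
r = mv/(qB₂), so r₁ = 2.17×10^-4 m and r₂ = 4.35×10^-4 m, giving Δr = 2.17×10^-4 m.
After a semicircle each ion lands a diameter 2r from the entry slit, so the separation is 2Δr = 4.35×10^-4 m.

Δd ≈ 0.435 mm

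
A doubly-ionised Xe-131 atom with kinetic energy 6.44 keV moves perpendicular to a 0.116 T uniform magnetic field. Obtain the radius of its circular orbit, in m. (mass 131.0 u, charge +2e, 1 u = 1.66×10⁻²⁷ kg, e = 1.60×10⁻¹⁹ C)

Convert the energy: K = 6.44 keV = 1.03×10^-15 J.
v = √(2K/m) = √(2·1.03×10^-15/2.17×10^-25) = 9.73×10^4 m/s.
r = mv/(qB) = (2.17×10^-25)(9.73×10^4) / [(2×1.60×10^-19)(0.116)] = 0.570 m.

r ≈ 0.570 m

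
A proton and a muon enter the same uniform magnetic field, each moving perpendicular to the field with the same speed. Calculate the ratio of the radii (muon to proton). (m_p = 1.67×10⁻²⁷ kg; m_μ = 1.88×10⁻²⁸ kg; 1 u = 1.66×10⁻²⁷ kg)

ratio ≈ 0.113

r = mv/(qB) ⇒ at equal v, r ∝ m/q.
r_{muon}/r_{proton} = 0.113.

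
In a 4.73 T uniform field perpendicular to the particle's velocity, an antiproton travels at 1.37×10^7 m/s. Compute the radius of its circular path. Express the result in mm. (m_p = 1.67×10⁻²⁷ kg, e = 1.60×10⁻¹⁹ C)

r ≈ 30.2 mm

The magnetic force provides the centripetal force: qvB = mv²/r, so r = mv/(qB).
r = (1.67×10^-27 kg)(1.37×10^7 m/s) / [(1×1.60×10^-19 C)(4.73 T)] = 0.0302 m.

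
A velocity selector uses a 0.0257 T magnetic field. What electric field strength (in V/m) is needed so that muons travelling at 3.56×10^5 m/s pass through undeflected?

E ≈ 9150 V/m

qE = qvB ⇒ E = vB = (3.56×10^5)(0.0257) = 9150 V/m.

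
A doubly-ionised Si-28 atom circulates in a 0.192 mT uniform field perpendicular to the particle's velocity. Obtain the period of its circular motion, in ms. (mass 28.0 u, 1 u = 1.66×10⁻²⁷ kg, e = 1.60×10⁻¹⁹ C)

T ≈ 4.75 ms

The cyclotron period is independent of speed: T = 2πm/(qB).
T = 2π(4.65×10^-26) / [(2×1.60×10^-19)(1.92×10^-4)] = 4.75×10^-3 s.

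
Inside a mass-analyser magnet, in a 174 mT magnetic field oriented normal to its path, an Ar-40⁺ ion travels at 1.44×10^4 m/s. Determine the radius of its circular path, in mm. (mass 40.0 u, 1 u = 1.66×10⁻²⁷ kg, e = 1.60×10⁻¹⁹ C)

r ≈ 34.3 mm

The magnetic force provides the centripetal force: qvB = mv²/r, so r = mv/(qB).
r = (6.64×10^-26 kg)(1.44×10^4 m/s) / [(1×1.60×10^-19 C)(0.174 T)] = 0.0343 m.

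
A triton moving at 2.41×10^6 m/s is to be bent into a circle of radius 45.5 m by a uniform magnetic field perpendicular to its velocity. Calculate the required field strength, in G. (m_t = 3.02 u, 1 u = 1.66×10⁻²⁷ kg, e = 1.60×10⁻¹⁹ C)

qvB = mv²/r gives B = mv/(qr).
B = (5.01×10^-27)(2.41×10^6) / [(1×1.60×10^-19)(45.5)] = 1.66×10^-3 T.

B ≈ 16.6 G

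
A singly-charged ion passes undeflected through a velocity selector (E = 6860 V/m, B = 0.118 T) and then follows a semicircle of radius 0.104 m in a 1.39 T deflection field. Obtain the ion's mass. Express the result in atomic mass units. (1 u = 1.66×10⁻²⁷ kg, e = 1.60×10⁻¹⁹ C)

v = E/B₁ = 5.81×10^4 m/s.
From r = mv/(qB₂), m = qB₂r/v = (1×1.60×10^-19)(1.39)(0.104) / (5.81×10^4) = 3.98×10^-25 kg.
In atomic mass units: m = 3.98×10^-25 / 1.66×10^-27 = 240 u.

m ≈ 240 u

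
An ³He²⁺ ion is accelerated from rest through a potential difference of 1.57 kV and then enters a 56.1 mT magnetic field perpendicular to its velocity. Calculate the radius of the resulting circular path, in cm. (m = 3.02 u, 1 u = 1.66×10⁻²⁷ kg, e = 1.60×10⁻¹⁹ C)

The kinetic energy gained is K = qV = (2×1.60×10^-19)(1570) = 5.02×10^-16 J.
v = √(2K/m) = 4.48×10^5 m/s.
r = mv/(qB) = (5.01×10^-27)(4.48×10^5) / [(2×1.60×10^-19)(0.0561)] = 0.125 m.

r ≈ 12.5 cm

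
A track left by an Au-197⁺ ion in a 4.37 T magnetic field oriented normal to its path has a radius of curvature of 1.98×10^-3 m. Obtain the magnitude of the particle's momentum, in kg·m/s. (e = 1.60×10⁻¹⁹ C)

p ≈ 1.38×10^-21 kg·m/s

Since qvB = mv²/r, the momentum p = mv = qBr.
p = (1×1.60×10^-19)(4.37)(1.98×10^-3) = 1.38×10^-21 kg·m/s.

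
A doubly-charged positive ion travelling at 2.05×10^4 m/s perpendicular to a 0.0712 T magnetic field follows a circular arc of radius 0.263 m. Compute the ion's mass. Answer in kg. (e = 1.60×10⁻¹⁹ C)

qvB = mv²/r ⇒ m = qBr/v.
m = (2×1.60×10^-19)(0.0712)(0.263) / (2.05×10^4) = 2.92×10^-25 kg.

m ≈ 2.92×10^-25 kg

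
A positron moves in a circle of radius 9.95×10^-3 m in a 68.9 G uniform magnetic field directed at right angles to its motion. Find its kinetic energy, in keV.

v = qBr/m = (1×1.60×10^-19)(6.89×10^-3)(9.95×10^-3) / (9.11×10^-31) = 1.20×10^7 m/s.
K = ½mv² = 0.5·(9.11×10^-31)·(1.20×10^7)² = 6.60×10^-17 J = 0.413 keV.

K ≈ 0.413 keV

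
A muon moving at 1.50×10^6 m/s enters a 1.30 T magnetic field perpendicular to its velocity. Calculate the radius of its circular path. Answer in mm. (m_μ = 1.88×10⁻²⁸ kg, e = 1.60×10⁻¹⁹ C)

r ≈ 1.36 mm

The magnetic force provides the centripetal force: qvB = mv²/r, so r = mv/(qB).
r = (1.88×10^-28 kg)(1.50×10^6 m/s) / [(1×1.60×10^-19 C)(1.30 T)] = 1.36×10^-3 m.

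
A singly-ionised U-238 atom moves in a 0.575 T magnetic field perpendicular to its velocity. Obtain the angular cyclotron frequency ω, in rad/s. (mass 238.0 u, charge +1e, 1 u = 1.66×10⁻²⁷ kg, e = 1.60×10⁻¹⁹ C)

ω ≈ 2.33×10^5 rad/s

ω = qB/m = (1×1.60×10^-19)(0.575) / (3.95×10^-25) = 2.33×10^5 rad/s.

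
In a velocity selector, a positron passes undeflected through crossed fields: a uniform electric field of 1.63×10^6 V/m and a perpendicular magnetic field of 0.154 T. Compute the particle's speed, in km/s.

v ≈ 10600 km/s

For zero net force, qE = qvB, so v = E/B.
v = (1.63×10^6) / (0.154) = 1.06×10^7 m/s.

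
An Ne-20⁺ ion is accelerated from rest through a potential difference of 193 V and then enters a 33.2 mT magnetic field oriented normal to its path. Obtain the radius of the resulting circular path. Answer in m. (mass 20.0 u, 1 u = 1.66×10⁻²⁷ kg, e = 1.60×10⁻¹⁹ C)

The kinetic energy gained is K = qV = (1×1.60×10^-19)(193) = 3.09×10^-17 J.
v = √(2K/m) = 4.31×10^4 m/s.
r = mv/(qB) = (3.32×10^-26)(4.31×10^4) / [(1×1.60×10^-19)(0.0332)] = 0.270 m.

r ≈ 0.270 m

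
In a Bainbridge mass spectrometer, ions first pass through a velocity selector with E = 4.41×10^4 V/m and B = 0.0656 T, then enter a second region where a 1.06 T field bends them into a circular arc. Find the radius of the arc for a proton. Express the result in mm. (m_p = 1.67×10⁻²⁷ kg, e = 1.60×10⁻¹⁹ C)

r ≈ 6.62 mm

The selector passes v = E/B = 4.41×10^4/0.0656 = 6.72×10^5 m/s.
In the deflection region, r = mv/(qB₂) = (1.67×10^-27)(6.72×10^5) / [(1×1.60×10^-19)(1.06)] = 6.62×10^-3 m.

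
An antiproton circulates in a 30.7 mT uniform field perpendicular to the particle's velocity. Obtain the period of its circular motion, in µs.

T ≈ 2.14 µs

The cyclotron period is independent of speed: T = 2πm/(qB).
T = 2π(1.67×10^-27) / [(1×1.60×10^-19)(0.0307)] = 2.14×10^-6 s.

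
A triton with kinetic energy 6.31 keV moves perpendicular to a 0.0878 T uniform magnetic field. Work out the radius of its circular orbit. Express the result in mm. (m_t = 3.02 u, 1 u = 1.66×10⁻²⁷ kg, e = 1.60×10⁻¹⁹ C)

Convert the energy: K = 6.31 keV = 1.01×10^-15 J.
v = √(2K/m) = √(2·1.01×10^-15/5.01×10^-27) = 6.35×10^5 m/s.
r = mv/(qB) = (5.01×10^-27)(6.35×10^5) / [(1×1.60×10^-19)(0.0878)] = 0.226 m.

r ≈ 226 mm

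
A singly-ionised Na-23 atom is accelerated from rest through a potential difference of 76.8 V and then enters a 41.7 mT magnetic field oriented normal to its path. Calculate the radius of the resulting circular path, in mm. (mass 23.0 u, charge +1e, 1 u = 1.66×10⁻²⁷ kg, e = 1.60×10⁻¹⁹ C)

The kinetic energy gained is K = qV = (1×1.60×10^-19)(76.8) = 1.23×10^-17 J.
v = √(2K/m) = 2.54×10^4 m/s.
r = mv/(qB) = (3.82×10^-26)(2.54×10^4) / [(1×1.60×10^-19)(0.0417)] = 0.145 m.

r ≈ 145 mm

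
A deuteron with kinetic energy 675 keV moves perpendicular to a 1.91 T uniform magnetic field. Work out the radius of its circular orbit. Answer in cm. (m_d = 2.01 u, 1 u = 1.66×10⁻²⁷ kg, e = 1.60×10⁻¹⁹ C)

Convert the energy: K = 675 keV = 1.08×10^-13 J.
v = √(2K/m) = √(2·1.08×10^-13/3.34×10^-27) = 8.05×10^6 m/s.
r = mv/(qB) = (3.34×10^-27)(8.05×10^6) / [(1×1.60×10^-19)(1.91)] = 0.0878 m.

r ≈ 8.78 cm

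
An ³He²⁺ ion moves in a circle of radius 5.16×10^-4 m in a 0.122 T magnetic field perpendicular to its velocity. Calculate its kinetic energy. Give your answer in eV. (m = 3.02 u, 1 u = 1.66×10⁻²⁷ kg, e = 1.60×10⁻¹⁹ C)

K ≈ 0.253 eV

v = qBr/m = (2×1.60×10^-19)(0.122)(5.16×10^-4) / (5.01×10^-27) = 4020 m/s.
K = ½mv² = 0.5·(5.01×10^-27)·(4020)² = 4.05×10^-20 J = 0.253 eV.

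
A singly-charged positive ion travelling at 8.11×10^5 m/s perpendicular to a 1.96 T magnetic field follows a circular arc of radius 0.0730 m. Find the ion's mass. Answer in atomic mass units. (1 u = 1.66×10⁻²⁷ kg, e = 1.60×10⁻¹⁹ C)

m ≈ 17.0 u

qvB = mv²/r ⇒ m = qBr/v.
m = (1×1.60×10^-19)(1.96)(0.0730) / (8.11×10^5) = 2.82×10^-26 kg = 17.0 u.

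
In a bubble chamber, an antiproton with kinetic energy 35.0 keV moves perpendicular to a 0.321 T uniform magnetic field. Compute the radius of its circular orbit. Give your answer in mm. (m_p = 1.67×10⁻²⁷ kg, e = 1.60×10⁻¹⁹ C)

Convert the energy: K = 35.0 keV = 5.60×10^-15 J.
v = √(2K/m) = √(2·5.60×10^-15/1.67×10^-27) = 2.59×10^6 m/s.
r = mv/(qB) = (1.67×10^-27)(2.59×10^6) / [(1×1.60×10^-19)(0.321)] = 0.0842 m.

r ≈ 84.2 mm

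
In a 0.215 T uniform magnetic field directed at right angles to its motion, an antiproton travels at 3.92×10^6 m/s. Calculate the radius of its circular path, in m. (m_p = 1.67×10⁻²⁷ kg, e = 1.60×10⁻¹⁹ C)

The magnetic force provides the centripetal force: qvB = mv²/r, so r = mv/(qB).
r = (1.67×10^-27 kg)(3.92×10^6 m/s) / [(1×1.60×10^-19 C)(0.215 T)] = 0.190 m.

r ≈ 0.190 m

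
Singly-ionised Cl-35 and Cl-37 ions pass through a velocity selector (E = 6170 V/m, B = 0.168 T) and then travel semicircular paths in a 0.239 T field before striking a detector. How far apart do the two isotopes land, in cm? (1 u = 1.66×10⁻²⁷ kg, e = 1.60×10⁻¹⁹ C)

Both emerge at v = E/B₁ = 3.67×10^4 m/s.
r = mv/(qB₂), so r₁ = 0.05580 m and r₂ = 0.05899 m, giving Δr = 3.19×10^-3 m.
After a semicircle each ion lands a diameter 2r from the entry slit, so the separation is 2Δr = 6.38×10^-3 m.

Δd ≈ 0.638 cm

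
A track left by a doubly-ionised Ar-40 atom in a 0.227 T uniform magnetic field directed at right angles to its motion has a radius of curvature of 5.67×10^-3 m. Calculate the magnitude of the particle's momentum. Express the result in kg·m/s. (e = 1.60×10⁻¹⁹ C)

Since qvB = mv²/r, the momentum p = mv = qBr.
p = (2×1.60×10^-19)(0.227)(5.67×10^-3) = 4.12×10^-22 kg·m/s.

p ≈ 4.12×10^-22 kg·m/s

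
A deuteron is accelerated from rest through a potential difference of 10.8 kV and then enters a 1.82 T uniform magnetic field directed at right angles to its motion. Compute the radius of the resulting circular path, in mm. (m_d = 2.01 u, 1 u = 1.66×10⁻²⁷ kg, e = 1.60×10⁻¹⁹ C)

The kinetic energy gained is K = qV = (1×1.60×10^-19)(1.08×10^4) = 1.73×10^-15 J.
v = √(2K/m) = 1.02×10^6 m/s.
r = mv/(qB) = (3.34×10^-27)(1.02×10^6) / [(1×1.60×10^-19)(1.82)] = 0.0117 m.

r ≈ 11.7 mm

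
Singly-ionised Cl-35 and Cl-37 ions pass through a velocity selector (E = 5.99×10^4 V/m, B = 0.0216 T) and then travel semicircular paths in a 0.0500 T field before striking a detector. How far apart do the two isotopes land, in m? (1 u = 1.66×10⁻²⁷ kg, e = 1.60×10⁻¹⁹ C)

Both emerge at v = E/B₁ = 2.77×10^6 m/s.
r = mv/(qB₂), so r₁ = 20.14 m and r₂ = 21.29 m, giving Δr = 1.15 m.
After a semicircle each ion lands a diameter 2r from the entry slit, so the separation is 2Δr = 2.30 m.

Δd ≈ 2.30 m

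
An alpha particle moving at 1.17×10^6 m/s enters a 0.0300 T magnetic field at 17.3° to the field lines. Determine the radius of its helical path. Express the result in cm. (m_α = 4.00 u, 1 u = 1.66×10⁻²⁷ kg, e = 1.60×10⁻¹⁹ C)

r ≈ 24.1 cm

Only the perpendicular component v⊥ = v sin17.3° = 3.48×10^5 m/s is bent by the field.
r = m v⊥ /(qB) = (6.64×10^-27)(3.48×10^5) / [(2×1.60×10^-19)(0.0300)] = 0.241 m.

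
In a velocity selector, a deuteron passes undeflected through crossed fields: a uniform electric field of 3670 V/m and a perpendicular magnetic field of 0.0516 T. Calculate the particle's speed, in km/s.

v ≈ 71.1 km/s

For zero net force, qE = qvB, so v = E/B.
v = (3670) / (0.0516) = 7.11×10^4 m/s.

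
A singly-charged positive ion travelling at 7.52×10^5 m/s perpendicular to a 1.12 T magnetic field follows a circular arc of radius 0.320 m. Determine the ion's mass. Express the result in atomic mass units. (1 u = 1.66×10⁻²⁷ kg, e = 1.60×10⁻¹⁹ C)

m ≈ 45.9 u

qvB = mv²/r ⇒ m = qBr/v.
m = (1×1.60×10^-19)(1.12)(0.320) / (7.52×10^5) = 7.63×10^-26 kg = 45.9 u.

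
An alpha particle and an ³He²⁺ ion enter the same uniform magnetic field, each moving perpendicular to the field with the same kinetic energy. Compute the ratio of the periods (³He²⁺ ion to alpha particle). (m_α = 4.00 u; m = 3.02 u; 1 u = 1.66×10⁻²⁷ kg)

ratio ≈ 0.755

T = 2πm/(qB) is independent of speed, so T₂/T₁ = (m₂/q₂)/(m₁/q₁).
T_{³He²⁺ ion}/T_{alpha particle} = (5.01×10^-27/2e) / (6.64×10^-27/2e) = 0.755.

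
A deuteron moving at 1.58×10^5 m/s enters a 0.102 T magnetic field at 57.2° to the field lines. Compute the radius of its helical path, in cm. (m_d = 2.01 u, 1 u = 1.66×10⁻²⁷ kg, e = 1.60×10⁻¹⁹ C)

Only the perpendicular component v⊥ = v sin57.2° = 1.33×10^5 m/s is bent by the field.
r = m v⊥ /(qB) = (3.34×10^-27)(1.33×10^5) / [(1×1.60×10^-19)(0.102)] = 0.0272 m.

r ≈ 2.72 cm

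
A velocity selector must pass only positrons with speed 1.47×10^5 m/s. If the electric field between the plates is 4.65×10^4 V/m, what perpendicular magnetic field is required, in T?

qE = qvB ⇒ B = E/v = (4.65×10^4) / (1.47×10^5) = 0.316 T.

B ≈ 0.316 T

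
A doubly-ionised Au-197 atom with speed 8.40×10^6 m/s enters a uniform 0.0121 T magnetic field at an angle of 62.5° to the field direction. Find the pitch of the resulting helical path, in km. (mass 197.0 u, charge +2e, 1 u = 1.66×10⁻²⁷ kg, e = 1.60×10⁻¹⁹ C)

pitch ≈ 2.06 km

The velocity component along B is v∥ = v cos62.5° = 3.88×10^6 m/s.
The cyclotron period T = 2πm/(qB) = 5.31×10^-4 s is set by m, q, B alone.
Pitch = v∥·T = (3.88×10^6)(5.31×10^-4) = 2060 m.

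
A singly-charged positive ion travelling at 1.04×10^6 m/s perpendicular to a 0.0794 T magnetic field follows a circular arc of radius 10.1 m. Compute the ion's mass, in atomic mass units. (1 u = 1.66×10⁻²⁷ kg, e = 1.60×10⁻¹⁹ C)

qvB = mv²/r ⇒ m = qBr/v.
m = (1×1.60×10^-19)(0.0794)(10.1) / (1.04×10^6) = 1.23×10^-25 kg = 74.3 u.

m ≈ 74.3 u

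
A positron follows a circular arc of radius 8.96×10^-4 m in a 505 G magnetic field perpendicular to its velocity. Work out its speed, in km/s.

From qvB = mv²/r, v = qBr/m.
v = (1×1.60×10^-19)(0.0505)(8.96×10^-4) / (9.11×10^-31) = 7.95×10^6 m/s.

v ≈ 7950 km/s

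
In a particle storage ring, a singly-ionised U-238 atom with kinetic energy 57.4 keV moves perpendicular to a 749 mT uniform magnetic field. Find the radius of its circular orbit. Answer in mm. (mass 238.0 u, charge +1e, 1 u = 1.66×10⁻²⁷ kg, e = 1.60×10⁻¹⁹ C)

r ≈ 711 mm

Convert the energy: K = 57.4 keV = 9.18×10^-15 J.
v = √(2K/m) = √(2·9.18×10^-15/3.95×10^-25) = 2.16×10^5 m/s.
r = mv/(qB) = (3.95×10^-25)(2.16×10^5) / [(1×1.60×10^-19)(0.749)] = 0.711 m.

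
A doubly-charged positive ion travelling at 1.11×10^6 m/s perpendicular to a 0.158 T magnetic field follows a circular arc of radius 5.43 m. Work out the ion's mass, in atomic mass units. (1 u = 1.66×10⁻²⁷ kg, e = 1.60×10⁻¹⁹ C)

qvB = mv²/r ⇒ m = qBr/v.
m = (2×1.60×10^-19)(0.158)(5.43) / (1.11×10^6) = 2.47×10^-25 kg = 149 u.

m ≈ 149 u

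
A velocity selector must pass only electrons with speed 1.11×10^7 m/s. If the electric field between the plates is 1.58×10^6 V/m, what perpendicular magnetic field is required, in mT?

qE = qvB ⇒ B = E/v = (1.58×10^6) / (1.11×10^7) = 0.142 T.

B ≈ 142 mT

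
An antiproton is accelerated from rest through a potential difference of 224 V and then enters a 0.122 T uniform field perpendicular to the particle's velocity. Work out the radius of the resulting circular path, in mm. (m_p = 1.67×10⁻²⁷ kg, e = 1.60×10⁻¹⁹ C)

The kinetic energy gained is K = qV = (1×1.60×10^-19)(224) = 3.58×10^-17 J.
v = √(2K/m) = 2.07×10^5 m/s.
r = mv/(qB) = (1.67×10^-27)(2.07×10^5) / [(1×1.60×10^-19)(0.122)] = 0.0177 m.

r ≈ 17.7 mm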